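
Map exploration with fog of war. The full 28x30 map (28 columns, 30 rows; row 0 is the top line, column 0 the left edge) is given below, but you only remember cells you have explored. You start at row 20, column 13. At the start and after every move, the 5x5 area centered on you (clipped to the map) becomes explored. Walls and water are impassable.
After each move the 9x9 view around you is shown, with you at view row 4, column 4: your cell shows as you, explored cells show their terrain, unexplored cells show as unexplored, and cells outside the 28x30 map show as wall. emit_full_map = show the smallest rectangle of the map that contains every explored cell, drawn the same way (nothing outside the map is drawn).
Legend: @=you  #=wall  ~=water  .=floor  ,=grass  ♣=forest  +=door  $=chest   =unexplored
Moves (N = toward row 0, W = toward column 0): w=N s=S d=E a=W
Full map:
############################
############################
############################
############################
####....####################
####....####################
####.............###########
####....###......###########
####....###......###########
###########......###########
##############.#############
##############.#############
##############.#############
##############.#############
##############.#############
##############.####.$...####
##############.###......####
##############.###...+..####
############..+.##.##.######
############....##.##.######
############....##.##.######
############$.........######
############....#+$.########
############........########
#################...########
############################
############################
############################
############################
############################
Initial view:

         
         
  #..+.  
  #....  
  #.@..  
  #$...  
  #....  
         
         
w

         
         
  ###.#  
  #..+.  
  #.@..  
  #....  
  #$...  
  #....  
         

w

         
         
  ###.#  
  ###.#  
  #.@+.  
  #....  
  #....  
  #$...  
  #....  

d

         
         
 ###.##  
 ###.##  
 #..@.#  
 #....#  
 #....#  
 #$...   
 #....   

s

         
 ###.##  
 ###.##  
 #..+.#  
 #..@.#  
 #....#  
 #$....  
 #....   
         

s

 ###.##  
 ###.##  
 #..+.#  
 #....#  
 #..@.#  
 #$....  
 #....#  
         
         

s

 ###.##  
 #..+.#  
 #....#  
 #....#  
 #$.@..  
 #....#  
  .....  
         
         

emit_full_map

###.##
###.##
#..+.#
#....#
#....#
#$.@..
#....#
 .....

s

 #..+.#  
 #....#  
 #....#  
 #$....  
 #..@.#  
  .....  
  #####  
         
         

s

 #....#  
 #....#  
 #$....  
 #....#  
  ..@..  
  #####  
  #####  
         
         

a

  #....# 
  #....# 
  #$.... 
  #....# 
  #.@... 
  ###### 
  ###### 
         
         

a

   #....#
   #....#
  ##$....
  ##....#
  ##@....
  #######
  #######
         
         

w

   #..+.#
   #....#
  ##....#
  ##$....
  ##@...#
  ##.....
  #######
  #######
         

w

   ###.##
   #..+.#
  ##....#
  ##....#
  ##@....
  ##....#
  ##.....
  #######
  #######

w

   ###.##
   ###.##
  ##..+.#
  ##....#
  ##@...#
  ##$....
  ##....#
  ##.....
  #######

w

         
   ###.##
  ####.##
  ##..+.#
  ##@...#
  ##....#
  ##$....
  ##....#
  ##.....

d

         
  ###.## 
 ####.## 
 ##..+.# 
 ##.@..# 
 ##....# 
 ##$.... 
 ##....# 
 ##..... 

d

         
 ###.##  
####.##  
##..+.#  
##..@.#  
##....#  
##$....  
##....#  
##.....  

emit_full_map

 ###.##
####.##
##..+.#
##..@.#
##....#
##$....
##....#
##.....
#######
#######

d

         
###.##   
###.###  
#..+.##  
#...@##  
#....##  
#$.....  
#....#   
#.....   

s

###.##   
###.###  
#..+.##  
#....##  
#...@##  
#$.....  
#....#+  
#.....   
######   

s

###.###  
#..+.##  
#....##  
#....##  
#$..@..  
#....#+  
#......  
######   
######   

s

#..+.##  
#....##  
#....##  
#$.....  
#...@#+  
#......  
######.  
######   
         

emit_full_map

 ###.## 
####.###
##..+.##
##....##
##....##
##$.....
##...@#+
##......
#######.
####### 


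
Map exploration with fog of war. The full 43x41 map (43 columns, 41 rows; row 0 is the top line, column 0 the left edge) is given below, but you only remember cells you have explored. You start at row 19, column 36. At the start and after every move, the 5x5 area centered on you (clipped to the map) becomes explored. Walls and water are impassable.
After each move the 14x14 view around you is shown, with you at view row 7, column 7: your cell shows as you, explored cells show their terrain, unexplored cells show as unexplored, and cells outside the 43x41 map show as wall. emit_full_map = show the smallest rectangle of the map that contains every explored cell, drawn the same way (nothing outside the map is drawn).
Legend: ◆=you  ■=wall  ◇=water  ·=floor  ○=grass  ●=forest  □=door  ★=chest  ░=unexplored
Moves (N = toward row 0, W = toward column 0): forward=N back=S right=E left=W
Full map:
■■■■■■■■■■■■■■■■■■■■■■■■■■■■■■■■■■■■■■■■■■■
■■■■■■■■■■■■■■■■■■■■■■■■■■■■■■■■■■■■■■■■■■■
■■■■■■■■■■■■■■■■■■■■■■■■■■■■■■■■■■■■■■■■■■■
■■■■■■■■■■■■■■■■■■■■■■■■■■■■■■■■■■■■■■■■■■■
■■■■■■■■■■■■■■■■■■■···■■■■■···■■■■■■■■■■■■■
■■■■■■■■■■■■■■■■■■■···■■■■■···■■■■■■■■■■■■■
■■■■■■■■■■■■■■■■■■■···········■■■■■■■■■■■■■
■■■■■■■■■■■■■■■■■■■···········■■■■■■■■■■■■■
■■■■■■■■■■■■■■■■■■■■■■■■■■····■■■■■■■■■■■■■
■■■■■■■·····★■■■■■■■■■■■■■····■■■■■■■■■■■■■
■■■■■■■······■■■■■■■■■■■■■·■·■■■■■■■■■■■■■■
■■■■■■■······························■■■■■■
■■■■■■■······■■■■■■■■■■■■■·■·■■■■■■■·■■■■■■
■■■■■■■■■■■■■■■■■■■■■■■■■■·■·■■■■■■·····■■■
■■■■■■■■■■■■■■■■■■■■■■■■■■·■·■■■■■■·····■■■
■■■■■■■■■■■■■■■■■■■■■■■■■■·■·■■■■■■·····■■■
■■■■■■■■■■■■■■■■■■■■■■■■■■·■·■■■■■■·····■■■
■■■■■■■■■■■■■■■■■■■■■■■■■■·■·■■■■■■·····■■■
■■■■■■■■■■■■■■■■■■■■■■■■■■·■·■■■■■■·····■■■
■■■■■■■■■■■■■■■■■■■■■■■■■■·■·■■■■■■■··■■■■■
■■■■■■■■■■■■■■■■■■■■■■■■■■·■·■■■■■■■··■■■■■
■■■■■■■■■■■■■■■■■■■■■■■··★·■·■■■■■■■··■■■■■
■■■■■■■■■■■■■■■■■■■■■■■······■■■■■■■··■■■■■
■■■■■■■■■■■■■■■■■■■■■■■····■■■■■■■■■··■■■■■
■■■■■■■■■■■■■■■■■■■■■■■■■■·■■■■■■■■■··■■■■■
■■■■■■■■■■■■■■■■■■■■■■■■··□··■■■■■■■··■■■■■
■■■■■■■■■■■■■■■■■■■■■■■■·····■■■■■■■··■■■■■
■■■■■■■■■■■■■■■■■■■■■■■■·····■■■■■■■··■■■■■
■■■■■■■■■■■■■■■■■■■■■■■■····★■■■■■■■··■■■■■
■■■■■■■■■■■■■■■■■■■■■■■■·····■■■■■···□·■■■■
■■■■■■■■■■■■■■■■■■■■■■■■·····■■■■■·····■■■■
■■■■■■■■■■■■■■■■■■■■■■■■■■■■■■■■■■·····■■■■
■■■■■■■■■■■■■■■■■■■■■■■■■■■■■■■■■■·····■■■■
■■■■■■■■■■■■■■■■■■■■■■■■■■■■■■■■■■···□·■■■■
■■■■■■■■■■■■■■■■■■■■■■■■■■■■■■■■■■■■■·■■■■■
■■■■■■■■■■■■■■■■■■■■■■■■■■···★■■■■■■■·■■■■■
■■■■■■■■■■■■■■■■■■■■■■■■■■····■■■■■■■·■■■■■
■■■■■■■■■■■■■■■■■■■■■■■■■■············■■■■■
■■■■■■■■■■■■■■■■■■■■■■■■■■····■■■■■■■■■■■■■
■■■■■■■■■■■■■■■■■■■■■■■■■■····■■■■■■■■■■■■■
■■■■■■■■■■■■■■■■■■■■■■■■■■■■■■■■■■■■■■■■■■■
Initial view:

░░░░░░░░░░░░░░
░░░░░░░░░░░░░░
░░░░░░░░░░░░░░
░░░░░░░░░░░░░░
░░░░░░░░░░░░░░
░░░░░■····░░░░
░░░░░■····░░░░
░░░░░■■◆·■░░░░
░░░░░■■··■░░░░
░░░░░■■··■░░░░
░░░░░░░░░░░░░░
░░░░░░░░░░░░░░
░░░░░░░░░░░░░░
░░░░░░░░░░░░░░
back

░░░░░░░░░░░░░░
░░░░░░░░░░░░░░
░░░░░░░░░░░░░░
░░░░░░░░░░░░░░
░░░░░■····░░░░
░░░░░■····░░░░
░░░░░■■··■░░░░
░░░░░■■◆·■░░░░
░░░░░■■··■░░░░
░░░░░■■··■░░░░
░░░░░░░░░░░░░░
░░░░░░░░░░░░░░
░░░░░░░░░░░░░░
░░░░░░░░░░░░░░

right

░░░░░░░░░░░░░■
░░░░░░░░░░░░░■
░░░░░░░░░░░░░■
░░░░░░░░░░░░░■
░░░░■····░░░░■
░░░░■·····░░░■
░░░░■■··■■░░░■
░░░░■■·◆■■░░░■
░░░░■■··■■░░░■
░░░░■■··■■░░░■
░░░░░░░░░░░░░■
░░░░░░░░░░░░░■
░░░░░░░░░░░░░■
░░░░░░░░░░░░░■

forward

░░░░░░░░░░░░░■
░░░░░░░░░░░░░■
░░░░░░░░░░░░░■
░░░░░░░░░░░░░■
░░░░░░░░░░░░░■
░░░░■·····░░░■
░░░░■·····░░░■
░░░░■■·◆■■░░░■
░░░░■■··■■░░░■
░░░░■■··■■░░░■
░░░░■■··■■░░░■
░░░░░░░░░░░░░■
░░░░░░░░░░░░░■
░░░░░░░░░░░░░■

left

░░░░░░░░░░░░░░
░░░░░░░░░░░░░░
░░░░░░░░░░░░░░
░░░░░░░░░░░░░░
░░░░░░░░░░░░░░
░░░░░■·····░░░
░░░░░■·····░░░
░░░░░■■◆·■■░░░
░░░░░■■··■■░░░
░░░░░■■··■■░░░
░░░░░■■··■■░░░
░░░░░░░░░░░░░░
░░░░░░░░░░░░░░
░░░░░░░░░░░░░░

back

░░░░░░░░░░░░░░
░░░░░░░░░░░░░░
░░░░░░░░░░░░░░
░░░░░░░░░░░░░░
░░░░░■·····░░░
░░░░░■·····░░░
░░░░░■■··■■░░░
░░░░░■■◆·■■░░░
░░░░░■■··■■░░░
░░░░░■■··■■░░░
░░░░░░░░░░░░░░
░░░░░░░░░░░░░░
░░░░░░░░░░░░░░
░░░░░░░░░░░░░░

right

░░░░░░░░░░░░░■
░░░░░░░░░░░░░■
░░░░░░░░░░░░░■
░░░░░░░░░░░░░■
░░░░■·····░░░■
░░░░■·····░░░■
░░░░■■··■■░░░■
░░░░■■·◆■■░░░■
░░░░■■··■■░░░■
░░░░■■··■■░░░■
░░░░░░░░░░░░░■
░░░░░░░░░░░░░■
░░░░░░░░░░░░░■
░░░░░░░░░░░░░■

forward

░░░░░░░░░░░░░■
░░░░░░░░░░░░░■
░░░░░░░░░░░░░■
░░░░░░░░░░░░░■
░░░░░░░░░░░░░■
░░░░■·····░░░■
░░░░■·····░░░■
░░░░■■·◆■■░░░■
░░░░■■··■■░░░■
░░░░■■··■■░░░■
░░░░■■··■■░░░■
░░░░░░░░░░░░░■
░░░░░░░░░░░░░■
░░░░░░░░░░░░░■

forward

░░░░░░░░░░░░░■
░░░░░░░░░░░░░■
░░░░░░░░░░░░░■
░░░░░░░░░░░░░■
░░░░░░░░░░░░░■
░░░░░·····░░░■
░░░░■·····░░░■
░░░░■··◆··░░░■
░░░░■■··■■░░░■
░░░░■■··■■░░░■
░░░░■■··■■░░░■
░░░░■■··■■░░░■
░░░░░░░░░░░░░■
░░░░░░░░░░░░░■

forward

░░░░░░░░░░░░░■
░░░░░░░░░░░░░■
░░░░░░░░░░░░░■
░░░░░░░░░░░░░■
░░░░░░░░░░░░░■
░░░░░·····░░░■
░░░░░·····░░░■
░░░░■··◆··░░░■
░░░░■·····░░░■
░░░░■■··■■░░░■
░░░░■■··■■░░░■
░░░░■■··■■░░░■
░░░░■■··■■░░░■
░░░░░░░░░░░░░■

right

░░░░░░░░░░░░■■
░░░░░░░░░░░░■■
░░░░░░░░░░░░■■
░░░░░░░░░░░░■■
░░░░░░░░░░░░■■
░░░░·····■░░■■
░░░░·····■░░■■
░░░■···◆·■░░■■
░░░■·····■░░■■
░░░■■··■■■░░■■
░░░■■··■■░░░■■
░░░■■··■■░░░■■
░░░■■··■■░░░■■
░░░░░░░░░░░░■■

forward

░░░░░░░░░░░░■■
░░░░░░░░░░░░■■
░░░░░░░░░░░░■■
░░░░░░░░░░░░■■
░░░░░░░░░░░░■■
░░░░░····■░░■■
░░░░·····■░░■■
░░░░···◆·■░░■■
░░░■·····■░░■■
░░░■·····■░░■■
░░░■■··■■■░░■■
░░░■■··■■░░░■■
░░░■■··■■░░░■■
░░░■■··■■░░░■■

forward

░░░░░░░░░░░░■■
░░░░░░░░░░░░■■
░░░░░░░░░░░░■■
░░░░░░░░░░░░■■
░░░░░░░░░░░░■■
░░░░░····■░░■■
░░░░░····■░░■■
░░░░···◆·■░░■■
░░░░·····■░░■■
░░░■·····■░░■■
░░░■·····■░░■■
░░░■■··■■■░░■■
░░░■■··■■░░░■■
░░░■■··■■░░░■■

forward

░░░░░░░░░░░░■■
░░░░░░░░░░░░■■
░░░░░░░░░░░░■■
░░░░░░░░░░░░■■
░░░░░░░░░░░░■■
░░░░░·■■■■░░■■
░░░░░····■░░■■
░░░░░··◆·■░░■■
░░░░·····■░░■■
░░░░·····■░░■■
░░░■·····■░░■■
░░░■·····■░░■■
░░░■■··■■■░░■■
░░░■■··■■░░░■■

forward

░░░░░░░░░░░░■■
░░░░░░░░░░░░■■
░░░░░░░░░░░░■■
░░░░░░░░░░░░■■
░░░░░░░░░░░░■■
░░░░░·■■■■░░■■
░░░░░·■■■■░░■■
░░░░░··◆·■░░■■
░░░░░····■░░■■
░░░░·····■░░■■
░░░░·····■░░■■
░░░■·····■░░■■
░░░■·····■░░■■
░░░■■··■■■░░■■

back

░░░░░░░░░░░░■■
░░░░░░░░░░░░■■
░░░░░░░░░░░░■■
░░░░░░░░░░░░■■
░░░░░·■■■■░░■■
░░░░░·■■■■░░■■
░░░░░····■░░■■
░░░░░··◆·■░░■■
░░░░·····■░░■■
░░░░·····■░░■■
░░░■·····■░░■■
░░░■·····■░░■■
░░░■■··■■■░░■■
░░░■■··■■░░░■■

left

░░░░░░░░░░░░░■
░░░░░░░░░░░░░■
░░░░░░░░░░░░░■
░░░░░░░░░░░░░■
░░░░░░·■■■■░░■
░░░░░■·■■■■░░■
░░░░░·····■░░■
░░░░░··◆··■░░■
░░░░░·····■░░■
░░░░░·····■░░■
░░░░■·····■░░■
░░░░■·····■░░■
░░░░■■··■■■░░■
░░░░■■··■■░░░■

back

░░░░░░░░░░░░░■
░░░░░░░░░░░░░■
░░░░░░░░░░░░░■
░░░░░░·■■■■░░■
░░░░░■·■■■■░░■
░░░░░·····■░░■
░░░░░·····■░░■
░░░░░··◆··■░░■
░░░░░·····■░░■
░░░░■·····■░░■
░░░░■·····■░░■
░░░░■■··■■■░░■
░░░░■■··■■░░░■
░░░░■■··■■░░░■

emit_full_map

░░·■■■■
░■·■■■■
░·····■
░·····■
░··◆··■
░·····■
■·····■
■·····■
■■··■■■
■■··■■░
■■··■■░
■■··■■░


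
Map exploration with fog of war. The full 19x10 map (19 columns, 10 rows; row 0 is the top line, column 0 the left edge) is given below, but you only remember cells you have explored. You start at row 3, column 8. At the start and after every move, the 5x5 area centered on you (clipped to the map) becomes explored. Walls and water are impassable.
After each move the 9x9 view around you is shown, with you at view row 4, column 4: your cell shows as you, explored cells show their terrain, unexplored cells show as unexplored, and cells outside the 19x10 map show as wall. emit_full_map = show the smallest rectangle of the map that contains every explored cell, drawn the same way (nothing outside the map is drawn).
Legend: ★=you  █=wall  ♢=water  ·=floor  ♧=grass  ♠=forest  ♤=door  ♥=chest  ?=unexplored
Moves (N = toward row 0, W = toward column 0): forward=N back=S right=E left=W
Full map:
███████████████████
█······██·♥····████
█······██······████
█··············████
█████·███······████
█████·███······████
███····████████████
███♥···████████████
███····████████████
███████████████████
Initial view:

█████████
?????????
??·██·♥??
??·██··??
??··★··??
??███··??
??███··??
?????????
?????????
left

█████████
?????????
??··██·♥?
??··██··?
??··★···?
??·███··?
??·███··?
?????????
?????????

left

█████████
?????????
??···██·♥
??···██··
??··★····
??█·███··
??█·███··
?????????
?????????

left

█████████
?????????
??····██·
??····██·
??··★····
??██·███·
??██·███·
?????????
?????????

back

?????????
??····██·
??····██·
??·······
??██★███·
??██·███·
??····█??
?????????
?????????

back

??····██·
??····██·
??·······
??██·███·
??██★███·
??····█??
??♥···█??
?????????
?????????

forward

?????????
??····██·
??····██·
??·······
??██★███·
??██·███·
??····█??
??♥···█??
?????????

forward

█████████
?????????
??····██·
??····██·
??··★····
??██·███·
??██·███·
??····█??
??♥···█??

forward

█████████
█████████
??█████??
??····██·
??··★·██·
??·······
??██·███·
??██·███·
??····█??

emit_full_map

█████???
····██·♥
··★·██··
········
██·███··
██·███··
····█???
♥···█???

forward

█████████
█████████
█████████
??█████??
??··★·██·
??····██·
??·······
??██·███·
??██·███·

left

█████████
█████████
█████████
??██████?
??··★··██
??·····██
??·······
???██·███
???██·███

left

█████████
█████████
█████████
█?███████
█?··★···█
█?······█
█?·······
█???██·██
█???██·██

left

█████████
█████████
█████████
█████████
███·★····
███······
███······
██???██·█
██???██·█

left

█████████
█████████
█████████
█████████
████★····
████·····
████·····
███???██·
███???██·

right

█████████
█████████
█████████
█████████
███·★····
███······
███······
██???██·█
██???██·█

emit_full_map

████████???
█·★····██·♥
█······██··
█··········
???██·███··
???██·███··
???····█???
???♥···█???


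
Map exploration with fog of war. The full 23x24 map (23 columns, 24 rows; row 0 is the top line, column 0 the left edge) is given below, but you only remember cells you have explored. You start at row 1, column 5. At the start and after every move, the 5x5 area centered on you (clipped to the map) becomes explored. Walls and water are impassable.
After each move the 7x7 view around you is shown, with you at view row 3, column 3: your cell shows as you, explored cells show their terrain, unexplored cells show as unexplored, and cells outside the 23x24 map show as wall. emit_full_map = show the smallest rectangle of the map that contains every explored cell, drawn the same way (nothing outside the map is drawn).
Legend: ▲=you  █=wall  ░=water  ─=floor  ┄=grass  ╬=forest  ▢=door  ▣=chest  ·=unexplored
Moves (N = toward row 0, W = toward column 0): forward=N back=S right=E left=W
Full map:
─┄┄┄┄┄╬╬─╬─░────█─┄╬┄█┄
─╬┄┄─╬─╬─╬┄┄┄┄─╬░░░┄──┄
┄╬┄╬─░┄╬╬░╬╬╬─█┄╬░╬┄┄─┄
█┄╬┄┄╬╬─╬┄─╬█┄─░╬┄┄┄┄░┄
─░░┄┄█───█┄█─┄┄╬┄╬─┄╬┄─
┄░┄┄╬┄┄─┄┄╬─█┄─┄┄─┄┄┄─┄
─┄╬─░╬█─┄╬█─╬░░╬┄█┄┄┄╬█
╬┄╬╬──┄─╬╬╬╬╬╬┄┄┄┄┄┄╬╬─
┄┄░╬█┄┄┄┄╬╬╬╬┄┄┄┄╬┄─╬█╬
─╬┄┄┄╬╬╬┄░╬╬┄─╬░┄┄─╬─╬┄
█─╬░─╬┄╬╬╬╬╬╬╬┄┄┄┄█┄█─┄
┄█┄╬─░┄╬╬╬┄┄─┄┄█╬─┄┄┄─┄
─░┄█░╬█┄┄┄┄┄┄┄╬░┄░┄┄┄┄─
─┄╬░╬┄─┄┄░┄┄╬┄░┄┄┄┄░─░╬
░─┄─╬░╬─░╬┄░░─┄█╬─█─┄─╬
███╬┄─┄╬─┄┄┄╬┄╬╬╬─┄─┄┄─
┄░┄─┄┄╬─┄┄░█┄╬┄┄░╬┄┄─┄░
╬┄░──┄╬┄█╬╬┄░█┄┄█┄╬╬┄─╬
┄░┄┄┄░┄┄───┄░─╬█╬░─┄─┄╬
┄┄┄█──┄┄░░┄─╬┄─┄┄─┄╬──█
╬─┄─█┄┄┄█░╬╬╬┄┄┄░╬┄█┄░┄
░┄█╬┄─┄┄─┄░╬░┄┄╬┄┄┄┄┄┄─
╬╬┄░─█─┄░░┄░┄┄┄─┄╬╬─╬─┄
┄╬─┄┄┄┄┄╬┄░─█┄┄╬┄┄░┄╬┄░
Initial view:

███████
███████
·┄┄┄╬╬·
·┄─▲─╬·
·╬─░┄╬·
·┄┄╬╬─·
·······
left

███████
███████
·┄┄┄┄╬╬
·┄┄▲╬─╬
·┄╬─░┄╬
·╬┄┄╬╬─
·······

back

███████
·┄┄┄┄╬╬
·┄┄─╬─╬
·┄╬▲░┄╬
·╬┄┄╬╬─
·░┄┄█─·
·······

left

███████
·┄┄┄┄┄╬
·╬┄┄─╬─
·╬┄▲─░┄
·┄╬┄┄╬╬
·░░┄┄█─
·······

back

·┄┄┄┄┄╬
·╬┄┄─╬─
·╬┄╬─░┄
·┄╬▲┄╬╬
·░░┄┄█─
·░┄┄╬┄·
·······

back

·╬┄┄─╬─
·╬┄╬─░┄
·┄╬┄┄╬╬
·░░▲┄█─
·░┄┄╬┄·
·┄╬─░╬·
·······

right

╬┄┄─╬─╬
╬┄╬─░┄╬
┄╬┄┄╬╬─
░░┄▲█─·
░┄┄╬┄┄·
┄╬─░╬█·
·······

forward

┄┄┄┄┄╬╬
╬┄┄─╬─╬
╬┄╬─░┄╬
┄╬┄▲╬╬─
░░┄┄█─·
░┄┄╬┄┄·
┄╬─░╬█·

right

┄┄┄┄╬╬·
┄┄─╬─╬·
┄╬─░┄╬·
╬┄┄▲╬─·
░┄┄█──·
┄┄╬┄┄─·
╬─░╬█··

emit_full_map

┄┄┄┄┄╬╬
╬┄┄─╬─╬
╬┄╬─░┄╬
┄╬┄┄▲╬─
░░┄┄█──
░┄┄╬┄┄─
┄╬─░╬█·

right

┄┄┄╬╬··
┄─╬─╬─·
╬─░┄╬╬·
┄┄╬▲─╬·
┄┄█───·
┄╬┄┄─┄·
─░╬█···

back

┄─╬─╬─·
╬─░┄╬╬·
┄┄╬╬─╬·
┄┄█▲──·
┄╬┄┄─┄·
─░╬█─┄·
·······

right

─╬─╬─··
─░┄╬╬░·
┄╬╬─╬┄·
┄█─▲─█·
╬┄┄─┄┄·
░╬█─┄╬·
·······

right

╬─╬─···
░┄╬╬░╬·
╬╬─╬┄─·
█──▲█┄·
┄┄─┄┄╬·
╬█─┄╬█·
·······

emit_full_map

┄┄┄┄┄╬╬···
╬┄┄─╬─╬─··
╬┄╬─░┄╬╬░╬
┄╬┄┄╬╬─╬┄─
░░┄┄█──▲█┄
░┄┄╬┄┄─┄┄╬
┄╬─░╬█─┄╬█

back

░┄╬╬░╬·
╬╬─╬┄─·
█───█┄·
┄┄─▲┄╬·
╬█─┄╬█·
·┄─╬╬╬·
·······

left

─░┄╬╬░╬
┄╬╬─╬┄─
┄█───█┄
╬┄┄▲┄┄╬
░╬█─┄╬█
·─┄─╬╬╬
·······

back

┄╬╬─╬┄─
┄█───█┄
╬┄┄─┄┄╬
░╬█▲┄╬█
·─┄─╬╬╬
·┄┄┄┄╬·
·······

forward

─░┄╬╬░╬
┄╬╬─╬┄─
┄█───█┄
╬┄┄▲┄┄╬
░╬█─┄╬█
·─┄─╬╬╬
·┄┄┄┄╬·

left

╬─░┄╬╬░
┄┄╬╬─╬┄
┄┄█───█
┄╬┄▲─┄┄
─░╬█─┄╬
·──┄─╬╬
··┄┄┄┄╬

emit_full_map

┄┄┄┄┄╬╬···
╬┄┄─╬─╬─··
╬┄╬─░┄╬╬░╬
┄╬┄┄╬╬─╬┄─
░░┄┄█───█┄
░┄┄╬┄▲─┄┄╬
┄╬─░╬█─┄╬█
···──┄─╬╬╬
····┄┄┄┄╬·

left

┄╬─░┄╬╬
╬┄┄╬╬─╬
░┄┄█───
┄┄╬▲┄─┄
╬─░╬█─┄
·╬──┄─╬
···┄┄┄┄

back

╬┄┄╬╬─╬
░┄┄█───
┄┄╬┄┄─┄
╬─░▲█─┄
·╬──┄─╬
·╬█┄┄┄┄
·······

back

░┄┄█───
┄┄╬┄┄─┄
╬─░╬█─┄
·╬─▲┄─╬
·╬█┄┄┄┄
·┄┄╬╬╬·
·······

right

┄┄█───█
┄╬┄┄─┄┄
─░╬█─┄╬
╬──▲─╬╬
╬█┄┄┄┄╬
┄┄╬╬╬┄·
·······

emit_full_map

┄┄┄┄┄╬╬···
╬┄┄─╬─╬─··
╬┄╬─░┄╬╬░╬
┄╬┄┄╬╬─╬┄─
░░┄┄█───█┄
░┄┄╬┄┄─┄┄╬
┄╬─░╬█─┄╬█
··╬──▲─╬╬╬
··╬█┄┄┄┄╬·
··┄┄╬╬╬┄··

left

░┄┄█───
┄┄╬┄┄─┄
╬─░╬█─┄
·╬─▲┄─╬
·╬█┄┄┄┄
·┄┄╬╬╬┄
·······

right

┄┄█───█
┄╬┄┄─┄┄
─░╬█─┄╬
╬──▲─╬╬
╬█┄┄┄┄╬
┄┄╬╬╬┄·
·······

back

┄╬┄┄─┄┄
─░╬█─┄╬
╬──┄─╬╬
╬█┄▲┄┄╬
┄┄╬╬╬┄·
·─╬┄╬╬·
·······

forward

┄┄█───█
┄╬┄┄─┄┄
─░╬█─┄╬
╬──▲─╬╬
╬█┄┄┄┄╬
┄┄╬╬╬┄·
·─╬┄╬╬·

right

┄█───█┄
╬┄┄─┄┄╬
░╬█─┄╬█
──┄▲╬╬╬
█┄┄┄┄╬·
┄╬╬╬┄░·
─╬┄╬╬··

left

┄┄█───█
┄╬┄┄─┄┄
─░╬█─┄╬
╬──▲─╬╬
╬█┄┄┄┄╬
┄┄╬╬╬┄░
·─╬┄╬╬·

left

░┄┄█───
┄┄╬┄┄─┄
╬─░╬█─┄
·╬─▲┄─╬
·╬█┄┄┄┄
·┄┄╬╬╬┄
··─╬┄╬╬

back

┄┄╬┄┄─┄
╬─░╬█─┄
·╬──┄─╬
·╬█▲┄┄┄
·┄┄╬╬╬┄
·░─╬┄╬╬
·······

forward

░┄┄█───
┄┄╬┄┄─┄
╬─░╬█─┄
·╬─▲┄─╬
·╬█┄┄┄┄
·┄┄╬╬╬┄
·░─╬┄╬╬

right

┄┄█───█
┄╬┄┄─┄┄
─░╬█─┄╬
╬──▲─╬╬
╬█┄┄┄┄╬
┄┄╬╬╬┄░
░─╬┄╬╬·

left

░┄┄█───
┄┄╬┄┄─┄
╬─░╬█─┄
·╬─▲┄─╬
·╬█┄┄┄┄
·┄┄╬╬╬┄
·░─╬┄╬╬

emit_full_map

┄┄┄┄┄╬╬···
╬┄┄─╬─╬─··
╬┄╬─░┄╬╬░╬
┄╬┄┄╬╬─╬┄─
░░┄┄█───█┄
░┄┄╬┄┄─┄┄╬
┄╬─░╬█─┄╬█
··╬─▲┄─╬╬╬
··╬█┄┄┄┄╬·
··┄┄╬╬╬┄░·
··░─╬┄╬╬··

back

┄┄╬┄┄─┄
╬─░╬█─┄
·╬──┄─╬
·╬█▲┄┄┄
·┄┄╬╬╬┄
·░─╬┄╬╬
·······

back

╬─░╬█─┄
·╬──┄─╬
·╬█┄┄┄┄
·┄┄▲╬╬┄
·░─╬┄╬╬
·╬─░┄╬·
·······

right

─░╬█─┄╬
╬──┄─╬╬
╬█┄┄┄┄╬
┄┄╬▲╬┄░
░─╬┄╬╬·
╬─░┄╬╬·
·······

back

╬──┄─╬╬
╬█┄┄┄┄╬
┄┄╬╬╬┄░
░─╬▲╬╬·
╬─░┄╬╬·
·░╬█┄┄·
·······

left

·╬──┄─╬
·╬█┄┄┄┄
·┄┄╬╬╬┄
·░─▲┄╬╬
·╬─░┄╬╬
·█░╬█┄┄
·······

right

╬──┄─╬╬
╬█┄┄┄┄╬
┄┄╬╬╬┄░
░─╬▲╬╬·
╬─░┄╬╬·
█░╬█┄┄·
·······

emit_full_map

┄┄┄┄┄╬╬···
╬┄┄─╬─╬─··
╬┄╬─░┄╬╬░╬
┄╬┄┄╬╬─╬┄─
░░┄┄█───█┄
░┄┄╬┄┄─┄┄╬
┄╬─░╬█─┄╬█
··╬──┄─╬╬╬
··╬█┄┄┄┄╬·
··┄┄╬╬╬┄░·
··░─╬▲╬╬··
··╬─░┄╬╬··
··█░╬█┄┄··


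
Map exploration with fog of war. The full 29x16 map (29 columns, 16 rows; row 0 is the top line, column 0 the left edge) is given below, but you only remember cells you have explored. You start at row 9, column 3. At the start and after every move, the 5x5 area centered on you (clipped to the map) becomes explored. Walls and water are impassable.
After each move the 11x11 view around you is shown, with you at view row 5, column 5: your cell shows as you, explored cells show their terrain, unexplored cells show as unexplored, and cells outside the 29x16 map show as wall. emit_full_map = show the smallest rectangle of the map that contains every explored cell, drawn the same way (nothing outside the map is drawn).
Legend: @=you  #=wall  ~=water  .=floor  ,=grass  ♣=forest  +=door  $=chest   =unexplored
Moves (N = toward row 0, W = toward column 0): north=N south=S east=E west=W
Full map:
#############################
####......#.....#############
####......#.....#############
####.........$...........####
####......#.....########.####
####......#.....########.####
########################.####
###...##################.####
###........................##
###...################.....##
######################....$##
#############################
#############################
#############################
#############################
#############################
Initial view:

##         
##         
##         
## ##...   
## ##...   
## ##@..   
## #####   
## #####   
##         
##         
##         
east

#          
#          
#          
# ##...#   
# ##....   
# ##.@.#   
# ######   
# ######   
#          
#          
#          

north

#          
#          
#          
#  #####   
# ##...#   
# ##.@..   
# ##...#   
# ######   
# ######   
#          
#          

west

##         
##         
##         
## ######  
## ##...#  
## ##@...  
## ##...#  
## ######  
## ######  
##         
##         

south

##         
##         
## ######  
## ##...#  
## ##....  
## ##@..#  
## ######  
## ######  
##         
##         
##         

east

#          
#          
# ######   
# ##...#   
# ##....   
# ##.@.#   
# ######   
# ######   
#          
#          
#          

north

#          
#          
#          
# ######   
# ##...#   
# ##.@..   
# ##...#   
# ######   
# ######   
#          
#          

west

##         
##         
##         
## ######  
## ##...#  
## ##@...  
## ##...#  
## ######  
## ######  
##         
##         

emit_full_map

######
##...#
##@...
##...#
######
######

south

##         
##         
## ######  
## ##...#  
## ##....  
## ##@..#  
## ######  
## ######  
##         
##         
##         


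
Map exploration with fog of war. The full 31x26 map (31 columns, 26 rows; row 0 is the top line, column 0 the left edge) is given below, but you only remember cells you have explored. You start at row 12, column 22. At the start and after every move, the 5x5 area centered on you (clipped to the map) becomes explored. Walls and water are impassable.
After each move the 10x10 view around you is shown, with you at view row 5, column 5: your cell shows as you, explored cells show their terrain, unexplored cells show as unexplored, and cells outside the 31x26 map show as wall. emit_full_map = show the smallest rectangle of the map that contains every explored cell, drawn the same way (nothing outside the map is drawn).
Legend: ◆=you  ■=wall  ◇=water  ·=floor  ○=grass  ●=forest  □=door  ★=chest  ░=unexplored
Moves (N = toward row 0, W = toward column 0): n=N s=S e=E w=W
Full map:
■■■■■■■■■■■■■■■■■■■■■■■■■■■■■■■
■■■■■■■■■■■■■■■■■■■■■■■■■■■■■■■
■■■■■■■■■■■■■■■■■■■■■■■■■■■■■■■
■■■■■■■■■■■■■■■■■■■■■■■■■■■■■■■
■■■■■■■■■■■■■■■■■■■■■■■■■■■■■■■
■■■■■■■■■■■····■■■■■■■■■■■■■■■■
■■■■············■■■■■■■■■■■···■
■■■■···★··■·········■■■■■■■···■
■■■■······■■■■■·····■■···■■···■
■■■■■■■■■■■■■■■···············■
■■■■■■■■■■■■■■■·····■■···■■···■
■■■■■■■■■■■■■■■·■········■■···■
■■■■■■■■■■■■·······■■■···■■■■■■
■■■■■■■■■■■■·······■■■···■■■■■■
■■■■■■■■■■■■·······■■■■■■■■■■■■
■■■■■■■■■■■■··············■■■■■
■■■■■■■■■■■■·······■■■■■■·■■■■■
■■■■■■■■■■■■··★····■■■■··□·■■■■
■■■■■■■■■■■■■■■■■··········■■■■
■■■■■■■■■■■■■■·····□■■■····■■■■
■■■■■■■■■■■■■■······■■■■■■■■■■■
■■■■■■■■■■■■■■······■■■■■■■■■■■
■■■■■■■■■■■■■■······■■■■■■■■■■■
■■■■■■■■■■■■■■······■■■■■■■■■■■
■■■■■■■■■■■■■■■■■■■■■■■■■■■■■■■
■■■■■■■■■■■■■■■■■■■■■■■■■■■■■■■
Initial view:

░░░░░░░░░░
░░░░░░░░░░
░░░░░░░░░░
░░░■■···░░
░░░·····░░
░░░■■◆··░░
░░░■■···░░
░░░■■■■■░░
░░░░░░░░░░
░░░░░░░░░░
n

░░░░░░░░░░
░░░░░░░░░░
░░░░░░░░░░
░░░·····░░
░░░■■···░░
░░░··◆··░░
░░░■■···░░
░░░■■···░░
░░░■■■■■░░
░░░░░░░░░░

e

░░░░░░░░░░
░░░░░░░░░░
░░░░░░░░░░
░░······░░
░░■■···■░░
░░···◆·■░░
░░■■···■░░
░░■■···■░░
░░■■■■■░░░
░░░░░░░░░░

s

░░░░░░░░░░
░░░░░░░░░░
░░······░░
░░■■···■░░
░░·····■░░
░░■■·◆·■░░
░░■■···■░░
░░■■■■■■░░
░░░░░░░░░░
░░░░░░░░░░

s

░░░░░░░░░░
░░······░░
░░■■···■░░
░░·····■░░
░░■■···■░░
░░■■·◆·■░░
░░■■■■■■░░
░░░·····░░
░░░░░░░░░░
░░░░░░░░░░

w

░░░░░░░░░░
░░░······░
░░░■■···■░
░░░·····■░
░░░■■···■░
░░░■■◆··■░
░░░■■■■■■░
░░░······░
░░░░░░░░░░
░░░░░░░░░░

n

░░░░░░░░░░
░░░░░░░░░░
░░░······░
░░░■■···■░
░░░·····■░
░░░■■◆··■░
░░░■■···■░
░░░■■■■■■░
░░░······░
░░░░░░░░░░

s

░░░░░░░░░░
░░░······░
░░░■■···■░
░░░·····■░
░░░■■···■░
░░░■■◆··■░
░░░■■■■■■░
░░░······░
░░░░░░░░░░
░░░░░░░░░░

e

░░░░░░░░░░
░░······░░
░░■■···■░░
░░·····■░░
░░■■···■░░
░░■■·◆·■░░
░░■■■■■■░░
░░······░░
░░░░░░░░░░
░░░░░░░░░░

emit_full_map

······
■■···■
·····■
■■···■
■■·◆·■
■■■■■■
······
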